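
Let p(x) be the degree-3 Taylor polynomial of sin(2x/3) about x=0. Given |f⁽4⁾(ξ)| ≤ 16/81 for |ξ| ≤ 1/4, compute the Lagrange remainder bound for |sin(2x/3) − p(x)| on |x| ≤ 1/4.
1/31104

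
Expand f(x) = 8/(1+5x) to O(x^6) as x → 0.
8 - 40*x + 200*x**2 - 1000*x**3 + 5000*x**4 - 25000*x**5 + O(x**6)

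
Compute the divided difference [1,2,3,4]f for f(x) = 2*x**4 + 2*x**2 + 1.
20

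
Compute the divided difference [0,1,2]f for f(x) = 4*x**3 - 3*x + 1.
12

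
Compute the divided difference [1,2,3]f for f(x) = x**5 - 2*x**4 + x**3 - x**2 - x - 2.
45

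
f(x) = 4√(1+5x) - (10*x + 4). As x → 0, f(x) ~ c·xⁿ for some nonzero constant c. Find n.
2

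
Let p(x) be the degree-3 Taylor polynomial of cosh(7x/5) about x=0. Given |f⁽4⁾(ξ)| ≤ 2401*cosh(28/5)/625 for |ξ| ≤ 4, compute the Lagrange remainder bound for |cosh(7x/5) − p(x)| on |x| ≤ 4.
76832*cosh(28/5)/1875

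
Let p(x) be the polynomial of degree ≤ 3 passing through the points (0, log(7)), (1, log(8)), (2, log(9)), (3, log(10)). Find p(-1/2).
-105*log(2)/16 - 5*log(10)/16 + 21*log(3)/8 + 35*log(7)/16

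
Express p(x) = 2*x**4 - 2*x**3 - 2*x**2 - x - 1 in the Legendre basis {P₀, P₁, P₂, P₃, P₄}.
(-19/15)P₀ + (-11/5)P₁ + (-4/21)P₂ + (-4/5)P₃ + (16/35)P₄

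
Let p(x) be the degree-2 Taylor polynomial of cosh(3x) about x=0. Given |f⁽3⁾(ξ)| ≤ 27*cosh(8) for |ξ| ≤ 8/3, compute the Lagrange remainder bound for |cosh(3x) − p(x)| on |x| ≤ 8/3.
256*cosh(8)/3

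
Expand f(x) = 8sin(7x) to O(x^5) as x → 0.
56*x - 1372*x**3/3 + O(x**5)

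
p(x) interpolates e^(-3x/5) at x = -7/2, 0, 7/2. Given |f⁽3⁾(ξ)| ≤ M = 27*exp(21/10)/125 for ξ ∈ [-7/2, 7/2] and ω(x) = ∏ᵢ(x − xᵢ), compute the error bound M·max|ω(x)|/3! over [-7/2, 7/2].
343*sqrt(3)*exp(21/10)/1000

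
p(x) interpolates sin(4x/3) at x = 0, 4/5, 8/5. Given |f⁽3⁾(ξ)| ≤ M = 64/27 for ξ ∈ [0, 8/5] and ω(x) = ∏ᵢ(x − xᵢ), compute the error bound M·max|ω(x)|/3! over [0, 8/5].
4096*sqrt(3)/91125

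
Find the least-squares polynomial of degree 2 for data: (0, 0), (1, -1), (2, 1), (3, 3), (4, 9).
(-9/5)x + x²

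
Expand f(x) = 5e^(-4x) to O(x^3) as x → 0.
5 - 20*x + 40*x**2 + O(x**3)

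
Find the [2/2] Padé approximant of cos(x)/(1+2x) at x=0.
(-43*x**2/84 + x/21 + 1)/(x**2/12 + 43*x/21 + 1)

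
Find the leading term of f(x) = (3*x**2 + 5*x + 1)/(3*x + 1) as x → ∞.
x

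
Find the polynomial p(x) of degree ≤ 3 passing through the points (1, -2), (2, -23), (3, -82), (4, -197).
-3*x**3 - x**2 + 3*x - 1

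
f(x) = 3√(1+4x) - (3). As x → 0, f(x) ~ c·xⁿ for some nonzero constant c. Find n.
1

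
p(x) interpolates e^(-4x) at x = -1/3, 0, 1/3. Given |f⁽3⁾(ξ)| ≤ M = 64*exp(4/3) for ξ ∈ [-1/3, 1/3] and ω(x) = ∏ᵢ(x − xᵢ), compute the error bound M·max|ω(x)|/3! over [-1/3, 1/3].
64*sqrt(3)*exp(4/3)/729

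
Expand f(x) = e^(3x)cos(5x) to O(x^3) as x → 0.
1 + 3*x - 8*x**2 + O(x**3)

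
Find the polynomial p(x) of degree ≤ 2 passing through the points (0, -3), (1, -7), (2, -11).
-4*x - 3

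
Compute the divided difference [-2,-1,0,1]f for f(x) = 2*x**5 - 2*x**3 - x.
8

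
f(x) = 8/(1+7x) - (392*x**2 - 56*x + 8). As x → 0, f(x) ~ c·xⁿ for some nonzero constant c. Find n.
3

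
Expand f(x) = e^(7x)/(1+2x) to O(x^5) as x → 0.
1 + 5*x + 29*x**2/2 + 169*x**3/6 + 1049*x**4/24 + O(x**5)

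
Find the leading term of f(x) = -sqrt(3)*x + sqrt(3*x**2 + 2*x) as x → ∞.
sqrt(3)/3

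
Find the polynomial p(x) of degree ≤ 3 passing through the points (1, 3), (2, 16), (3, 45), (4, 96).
x**3 + 2*x**2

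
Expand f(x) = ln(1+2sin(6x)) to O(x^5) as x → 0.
12*x - 72*x**2 + 504*x**3 - 4320*x**4 + O(x**5)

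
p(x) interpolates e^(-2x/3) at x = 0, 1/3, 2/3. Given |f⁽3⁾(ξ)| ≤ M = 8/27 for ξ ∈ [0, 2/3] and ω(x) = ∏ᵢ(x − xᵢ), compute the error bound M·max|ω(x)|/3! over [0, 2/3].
8*sqrt(3)/19683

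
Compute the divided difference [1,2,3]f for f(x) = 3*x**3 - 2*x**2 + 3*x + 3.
16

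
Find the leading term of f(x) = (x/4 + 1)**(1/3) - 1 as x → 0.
x/12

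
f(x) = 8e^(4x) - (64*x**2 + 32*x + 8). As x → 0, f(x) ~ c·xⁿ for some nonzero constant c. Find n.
3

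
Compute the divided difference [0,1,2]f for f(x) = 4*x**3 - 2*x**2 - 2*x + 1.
10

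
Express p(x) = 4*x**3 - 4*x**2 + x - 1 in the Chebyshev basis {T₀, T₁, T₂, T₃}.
(-3)T₀ + (4)T₁ + (-2)T₂ + T₃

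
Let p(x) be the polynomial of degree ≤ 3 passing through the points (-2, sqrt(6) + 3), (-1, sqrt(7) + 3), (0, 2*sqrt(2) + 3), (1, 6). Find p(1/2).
-5*sqrt(7)/16 + sqrt(6)/16 + 15*sqrt(2)/8 + 63/16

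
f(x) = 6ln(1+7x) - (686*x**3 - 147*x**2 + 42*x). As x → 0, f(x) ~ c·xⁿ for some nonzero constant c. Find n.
4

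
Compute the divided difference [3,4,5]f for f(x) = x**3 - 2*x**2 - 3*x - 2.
10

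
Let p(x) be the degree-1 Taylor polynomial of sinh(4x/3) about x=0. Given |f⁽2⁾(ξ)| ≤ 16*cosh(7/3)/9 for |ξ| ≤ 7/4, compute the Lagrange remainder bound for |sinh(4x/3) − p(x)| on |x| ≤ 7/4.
49*cosh(7/3)/18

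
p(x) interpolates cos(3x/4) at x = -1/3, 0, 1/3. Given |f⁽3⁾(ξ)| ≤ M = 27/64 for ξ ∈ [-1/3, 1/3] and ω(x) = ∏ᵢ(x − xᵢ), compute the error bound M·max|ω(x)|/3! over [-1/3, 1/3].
sqrt(3)/1728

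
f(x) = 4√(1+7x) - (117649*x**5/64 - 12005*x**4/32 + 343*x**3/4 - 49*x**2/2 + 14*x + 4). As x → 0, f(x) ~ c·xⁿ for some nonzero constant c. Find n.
6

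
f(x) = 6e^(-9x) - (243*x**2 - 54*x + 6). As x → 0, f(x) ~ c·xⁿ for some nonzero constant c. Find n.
3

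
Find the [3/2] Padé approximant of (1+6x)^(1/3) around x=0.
(56*x**3/15 + 84*x**2/5 + 42*x/5 + 1)/(8*x**2 + 32*x/5 + 1)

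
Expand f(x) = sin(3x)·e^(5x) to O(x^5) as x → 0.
3*x + 15*x**2 + 33*x**3 + 40*x**4 + O(x**5)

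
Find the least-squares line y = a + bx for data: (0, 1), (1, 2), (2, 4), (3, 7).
a = 1/2, b = 2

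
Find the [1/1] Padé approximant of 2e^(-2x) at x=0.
(2 - 2*x)/(x + 1)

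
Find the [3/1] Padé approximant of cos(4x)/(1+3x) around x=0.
(32*x**3/9 - 56*x**2/3 + 32*x/9 + 1)/(59*x/9 + 1)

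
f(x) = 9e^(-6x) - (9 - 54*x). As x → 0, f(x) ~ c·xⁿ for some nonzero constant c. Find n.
2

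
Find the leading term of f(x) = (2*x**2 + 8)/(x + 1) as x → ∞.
2*x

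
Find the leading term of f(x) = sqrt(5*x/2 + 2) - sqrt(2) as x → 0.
5*sqrt(2)*x/8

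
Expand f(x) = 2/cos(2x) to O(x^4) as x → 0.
2 + 4*x**2 + O(x**4)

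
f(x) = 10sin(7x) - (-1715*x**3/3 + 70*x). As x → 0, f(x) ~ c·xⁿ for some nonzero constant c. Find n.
5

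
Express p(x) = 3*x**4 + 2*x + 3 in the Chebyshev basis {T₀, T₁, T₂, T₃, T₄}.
(33/8)T₀ + (2)T₁ + (3/2)T₂ + (3/8)T₄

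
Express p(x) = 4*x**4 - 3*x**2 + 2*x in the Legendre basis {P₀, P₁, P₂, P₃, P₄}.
(-1/5)P₀ + (2)P₁ + (2/7)P₂ + (32/35)P₄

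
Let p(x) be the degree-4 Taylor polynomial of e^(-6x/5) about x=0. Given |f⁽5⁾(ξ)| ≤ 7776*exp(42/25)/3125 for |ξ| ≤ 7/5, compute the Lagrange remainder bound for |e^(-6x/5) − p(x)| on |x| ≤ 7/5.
5445468*exp(42/25)/48828125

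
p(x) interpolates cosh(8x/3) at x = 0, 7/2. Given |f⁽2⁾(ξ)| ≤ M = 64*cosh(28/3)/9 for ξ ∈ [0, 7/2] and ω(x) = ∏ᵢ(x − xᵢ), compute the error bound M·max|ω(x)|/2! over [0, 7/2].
98*cosh(28/3)/9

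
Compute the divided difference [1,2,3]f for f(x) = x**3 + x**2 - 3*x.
7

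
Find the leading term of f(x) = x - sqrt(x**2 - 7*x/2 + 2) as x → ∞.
7/4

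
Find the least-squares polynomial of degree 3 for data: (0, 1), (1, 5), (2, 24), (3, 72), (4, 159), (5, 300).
1 + (8/21)x + (41/28)x² + (25/12)x³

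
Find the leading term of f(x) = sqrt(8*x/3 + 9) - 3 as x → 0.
4*x/9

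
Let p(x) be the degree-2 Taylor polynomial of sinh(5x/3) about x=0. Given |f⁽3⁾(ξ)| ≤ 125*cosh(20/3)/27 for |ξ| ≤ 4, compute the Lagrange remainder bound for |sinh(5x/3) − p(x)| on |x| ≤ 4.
4000*cosh(20/3)/81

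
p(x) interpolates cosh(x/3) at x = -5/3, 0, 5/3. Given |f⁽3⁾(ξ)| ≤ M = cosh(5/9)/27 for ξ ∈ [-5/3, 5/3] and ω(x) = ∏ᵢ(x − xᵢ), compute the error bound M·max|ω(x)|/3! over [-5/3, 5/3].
125*sqrt(3)*cosh(5/9)/19683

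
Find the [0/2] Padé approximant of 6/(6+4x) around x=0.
1/(2*x/3 + 1)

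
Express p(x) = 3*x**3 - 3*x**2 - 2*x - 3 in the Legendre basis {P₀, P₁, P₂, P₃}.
(-4)P₀ + (-1/5)P₁ + (-2)P₂ + (6/5)P₃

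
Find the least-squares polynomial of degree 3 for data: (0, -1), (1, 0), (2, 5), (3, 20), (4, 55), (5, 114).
-61/63 + (275/189)x + (-215/126)x² + (65/54)x³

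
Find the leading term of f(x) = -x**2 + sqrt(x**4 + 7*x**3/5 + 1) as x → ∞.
7*x/10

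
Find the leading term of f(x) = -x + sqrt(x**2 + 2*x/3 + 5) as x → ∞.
1/3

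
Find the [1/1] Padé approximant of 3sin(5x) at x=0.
15*x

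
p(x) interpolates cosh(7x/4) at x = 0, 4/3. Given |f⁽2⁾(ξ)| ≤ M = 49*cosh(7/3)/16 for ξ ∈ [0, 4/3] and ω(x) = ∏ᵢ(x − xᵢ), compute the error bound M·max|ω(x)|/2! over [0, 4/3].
49*cosh(7/3)/72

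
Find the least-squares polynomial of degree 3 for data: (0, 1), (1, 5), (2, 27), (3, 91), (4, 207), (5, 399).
10/9 + (-49/54)x + (23/18)x² + (80/27)x³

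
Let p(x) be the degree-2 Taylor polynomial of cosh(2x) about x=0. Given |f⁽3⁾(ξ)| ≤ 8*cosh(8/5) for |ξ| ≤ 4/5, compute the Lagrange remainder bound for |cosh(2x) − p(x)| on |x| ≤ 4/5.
256*cosh(8/5)/375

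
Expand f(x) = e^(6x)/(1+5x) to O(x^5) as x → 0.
1 + x + 13*x**2 - 29*x**3 + 199*x**4 + O(x**5)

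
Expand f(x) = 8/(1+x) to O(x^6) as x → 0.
8 - 8*x + 8*x**2 - 8*x**3 + 8*x**4 - 8*x**5 + O(x**6)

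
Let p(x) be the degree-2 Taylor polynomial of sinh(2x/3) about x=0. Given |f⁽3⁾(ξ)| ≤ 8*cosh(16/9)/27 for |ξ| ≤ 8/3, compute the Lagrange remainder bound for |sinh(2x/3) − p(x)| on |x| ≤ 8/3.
2048*cosh(16/9)/2187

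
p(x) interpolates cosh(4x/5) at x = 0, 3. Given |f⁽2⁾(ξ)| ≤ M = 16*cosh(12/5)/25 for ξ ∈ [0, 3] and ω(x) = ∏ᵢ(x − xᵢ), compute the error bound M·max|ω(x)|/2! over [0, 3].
18*cosh(12/5)/25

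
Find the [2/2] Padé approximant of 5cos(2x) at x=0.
(5 - 25*x**2/3)/(x**2/3 + 1)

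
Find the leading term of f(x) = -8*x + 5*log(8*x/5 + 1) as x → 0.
-32*x**2/5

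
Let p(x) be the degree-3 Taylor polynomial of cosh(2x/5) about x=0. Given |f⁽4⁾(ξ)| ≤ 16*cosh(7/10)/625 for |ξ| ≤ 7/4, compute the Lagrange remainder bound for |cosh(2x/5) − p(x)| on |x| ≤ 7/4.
2401*cosh(7/10)/240000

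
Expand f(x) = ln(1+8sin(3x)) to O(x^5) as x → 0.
24*x - 288*x**2 + 4572*x**3 - 82080*x**4 + O(x**5)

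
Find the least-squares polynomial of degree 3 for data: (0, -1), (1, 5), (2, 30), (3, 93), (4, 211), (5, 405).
-22/21 + (185/63)x + (2/21)x² + (28/9)x³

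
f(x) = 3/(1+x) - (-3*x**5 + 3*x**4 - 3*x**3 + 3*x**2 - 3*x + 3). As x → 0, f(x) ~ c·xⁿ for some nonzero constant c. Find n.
6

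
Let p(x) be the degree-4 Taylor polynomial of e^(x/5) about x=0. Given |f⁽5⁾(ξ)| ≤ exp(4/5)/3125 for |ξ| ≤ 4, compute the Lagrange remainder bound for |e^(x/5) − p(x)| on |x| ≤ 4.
128*exp(4/5)/46875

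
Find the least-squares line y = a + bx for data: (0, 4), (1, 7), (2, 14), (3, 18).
a = 17/5, b = 49/10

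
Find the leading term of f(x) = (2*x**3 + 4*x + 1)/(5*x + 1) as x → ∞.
2*x**2/5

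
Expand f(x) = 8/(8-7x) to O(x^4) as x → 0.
1 + 7*x/8 + 49*x**2/64 + 343*x**3/512 + O(x**4)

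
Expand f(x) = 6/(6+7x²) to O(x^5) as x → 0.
1 - 7*x**2/6 + 49*x**4/36 + O(x**5)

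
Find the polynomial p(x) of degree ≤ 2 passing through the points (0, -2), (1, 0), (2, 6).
2*x**2 - 2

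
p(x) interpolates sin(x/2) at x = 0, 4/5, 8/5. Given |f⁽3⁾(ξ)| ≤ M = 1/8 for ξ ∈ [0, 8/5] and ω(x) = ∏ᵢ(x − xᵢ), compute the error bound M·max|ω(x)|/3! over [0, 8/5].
8*sqrt(3)/3375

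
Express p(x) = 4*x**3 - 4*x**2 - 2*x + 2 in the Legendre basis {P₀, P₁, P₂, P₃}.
(2/3)P₀ + (2/5)P₁ + (-8/3)P₂ + (8/5)P₃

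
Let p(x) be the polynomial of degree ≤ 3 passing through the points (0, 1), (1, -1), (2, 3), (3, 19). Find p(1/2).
-3/8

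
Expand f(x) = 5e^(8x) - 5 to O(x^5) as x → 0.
40*x + 160*x**2 + 1280*x**3/3 + 2560*x**4/3 + O(x**5)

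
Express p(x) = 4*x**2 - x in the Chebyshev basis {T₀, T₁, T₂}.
(2)T₀ - T₁ + (2)T₂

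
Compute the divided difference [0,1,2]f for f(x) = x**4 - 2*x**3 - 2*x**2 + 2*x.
-1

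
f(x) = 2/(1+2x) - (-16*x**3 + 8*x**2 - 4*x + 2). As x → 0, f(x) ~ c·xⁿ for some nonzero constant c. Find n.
4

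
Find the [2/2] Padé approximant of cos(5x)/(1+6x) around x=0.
(-7675*x**2/564 + 25*x/47 + 1)/(25*x**2/12 + 307*x/47 + 1)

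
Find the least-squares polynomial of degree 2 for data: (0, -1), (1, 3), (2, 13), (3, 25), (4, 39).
-51/35 + (137/35)x + (11/7)x²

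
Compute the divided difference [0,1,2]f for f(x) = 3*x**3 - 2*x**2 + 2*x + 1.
7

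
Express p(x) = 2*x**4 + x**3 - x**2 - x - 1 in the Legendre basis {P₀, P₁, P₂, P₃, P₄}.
(-14/15)P₀ + (-2/5)P₁ + (10/21)P₂ + (2/5)P₃ + (16/35)P₄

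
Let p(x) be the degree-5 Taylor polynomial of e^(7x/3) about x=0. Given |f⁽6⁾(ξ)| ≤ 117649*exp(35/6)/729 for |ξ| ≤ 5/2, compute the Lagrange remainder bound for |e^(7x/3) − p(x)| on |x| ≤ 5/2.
367653125*exp(35/6)/6718464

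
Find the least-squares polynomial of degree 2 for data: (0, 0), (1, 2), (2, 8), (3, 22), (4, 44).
16/35 + (-102/35)x + (24/7)x²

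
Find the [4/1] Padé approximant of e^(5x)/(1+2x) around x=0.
(38125*x**4/5976 + 375*x**3/83 + 825*x**2/166 + 620*x/249 + 1)/(1 - 127*x/249)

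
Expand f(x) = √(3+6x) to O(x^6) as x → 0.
sqrt(3) + sqrt(3)*x - sqrt(3)*x**2/2 + sqrt(3)*x**3/2 - 5*sqrt(3)*x**4/8 + 7*sqrt(3)*x**5/8 + O(x**6)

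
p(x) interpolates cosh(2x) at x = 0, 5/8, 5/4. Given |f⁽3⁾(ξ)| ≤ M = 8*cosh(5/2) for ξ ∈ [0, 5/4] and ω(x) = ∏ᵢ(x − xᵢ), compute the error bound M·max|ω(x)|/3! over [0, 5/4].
125*sqrt(3)*cosh(5/2)/1728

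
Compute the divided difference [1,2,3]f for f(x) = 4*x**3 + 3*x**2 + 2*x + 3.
27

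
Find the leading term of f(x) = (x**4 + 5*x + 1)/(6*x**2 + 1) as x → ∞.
x**2/6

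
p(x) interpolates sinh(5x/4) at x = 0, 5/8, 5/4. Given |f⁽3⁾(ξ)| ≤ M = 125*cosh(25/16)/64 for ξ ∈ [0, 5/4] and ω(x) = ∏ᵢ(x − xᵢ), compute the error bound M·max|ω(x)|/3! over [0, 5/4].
15625*sqrt(3)*cosh(25/16)/884736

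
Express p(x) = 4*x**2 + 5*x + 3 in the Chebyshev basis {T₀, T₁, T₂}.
(5)T₀ + (5)T₁ + (2)T₂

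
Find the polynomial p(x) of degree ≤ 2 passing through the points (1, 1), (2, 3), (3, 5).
2*x - 1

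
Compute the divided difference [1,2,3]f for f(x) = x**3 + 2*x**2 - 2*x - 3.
8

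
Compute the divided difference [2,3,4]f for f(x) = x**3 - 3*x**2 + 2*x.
6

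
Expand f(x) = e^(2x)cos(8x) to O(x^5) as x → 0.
1 + 2*x - 30*x**2 - 188*x**3/3 + 322*x**4/3 + O(x**5)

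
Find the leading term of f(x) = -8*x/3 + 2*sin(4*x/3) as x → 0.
-64*x**3/81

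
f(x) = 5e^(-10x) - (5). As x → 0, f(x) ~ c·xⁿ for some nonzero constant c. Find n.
1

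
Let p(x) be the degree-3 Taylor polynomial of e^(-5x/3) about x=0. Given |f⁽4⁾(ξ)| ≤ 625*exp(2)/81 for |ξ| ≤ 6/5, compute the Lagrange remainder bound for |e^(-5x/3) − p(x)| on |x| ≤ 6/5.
2*exp(2)/3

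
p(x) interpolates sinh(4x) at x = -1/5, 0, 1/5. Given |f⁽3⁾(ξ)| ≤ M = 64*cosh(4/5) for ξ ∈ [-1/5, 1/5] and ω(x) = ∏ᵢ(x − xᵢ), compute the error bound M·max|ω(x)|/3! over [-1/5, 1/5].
64*sqrt(3)*cosh(4/5)/3375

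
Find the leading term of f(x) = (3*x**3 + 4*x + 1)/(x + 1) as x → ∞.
3*x**2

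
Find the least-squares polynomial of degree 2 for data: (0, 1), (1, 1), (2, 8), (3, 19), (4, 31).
2/5 + (-1/5)x + (2)x²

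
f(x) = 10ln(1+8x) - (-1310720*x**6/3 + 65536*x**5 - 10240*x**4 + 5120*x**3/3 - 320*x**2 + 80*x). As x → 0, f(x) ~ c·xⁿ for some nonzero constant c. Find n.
7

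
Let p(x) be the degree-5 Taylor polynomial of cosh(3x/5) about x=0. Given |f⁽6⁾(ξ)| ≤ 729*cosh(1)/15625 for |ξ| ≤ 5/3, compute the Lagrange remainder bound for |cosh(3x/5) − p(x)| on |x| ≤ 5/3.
cosh(1)/720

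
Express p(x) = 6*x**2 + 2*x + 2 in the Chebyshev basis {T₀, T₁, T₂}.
(5)T₀ + (2)T₁ + (3)T₂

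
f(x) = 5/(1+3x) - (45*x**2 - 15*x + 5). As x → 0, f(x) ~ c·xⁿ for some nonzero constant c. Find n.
3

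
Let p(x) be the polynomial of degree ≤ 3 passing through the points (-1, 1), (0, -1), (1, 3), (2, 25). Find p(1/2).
-1/2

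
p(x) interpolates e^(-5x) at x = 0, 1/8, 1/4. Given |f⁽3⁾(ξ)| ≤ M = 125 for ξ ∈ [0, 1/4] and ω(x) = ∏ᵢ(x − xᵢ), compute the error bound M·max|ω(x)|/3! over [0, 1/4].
125*sqrt(3)/13824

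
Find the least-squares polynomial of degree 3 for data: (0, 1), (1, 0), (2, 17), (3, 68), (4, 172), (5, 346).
17/18 + (-2645/756)x + (-11/63)x² + (317/108)x³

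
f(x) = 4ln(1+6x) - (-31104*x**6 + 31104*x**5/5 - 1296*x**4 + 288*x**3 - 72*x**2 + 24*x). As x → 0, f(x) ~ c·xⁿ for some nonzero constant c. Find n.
7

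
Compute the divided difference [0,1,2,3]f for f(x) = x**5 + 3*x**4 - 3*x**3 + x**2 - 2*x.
40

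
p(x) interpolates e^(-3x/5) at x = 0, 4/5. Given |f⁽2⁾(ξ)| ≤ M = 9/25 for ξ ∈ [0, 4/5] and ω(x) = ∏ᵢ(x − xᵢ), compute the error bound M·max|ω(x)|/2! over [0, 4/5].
18/625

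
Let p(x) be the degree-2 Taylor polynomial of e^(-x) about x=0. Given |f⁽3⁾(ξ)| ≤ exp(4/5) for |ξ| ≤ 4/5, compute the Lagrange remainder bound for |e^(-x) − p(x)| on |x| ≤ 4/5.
32*exp(4/5)/375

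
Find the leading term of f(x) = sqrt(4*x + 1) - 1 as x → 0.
2*x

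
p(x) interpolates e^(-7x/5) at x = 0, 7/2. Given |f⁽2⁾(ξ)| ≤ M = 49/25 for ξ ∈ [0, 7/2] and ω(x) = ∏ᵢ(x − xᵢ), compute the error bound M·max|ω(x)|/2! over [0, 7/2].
2401/800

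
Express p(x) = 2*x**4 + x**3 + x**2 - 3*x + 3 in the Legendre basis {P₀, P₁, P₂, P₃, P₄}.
(56/15)P₀ + (-12/5)P₁ + (38/21)P₂ + (2/5)P₃ + (16/35)P₄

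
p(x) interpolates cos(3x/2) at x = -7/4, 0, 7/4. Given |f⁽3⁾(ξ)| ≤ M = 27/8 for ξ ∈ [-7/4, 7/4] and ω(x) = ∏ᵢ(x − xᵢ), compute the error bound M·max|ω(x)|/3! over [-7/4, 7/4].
343*sqrt(3)/512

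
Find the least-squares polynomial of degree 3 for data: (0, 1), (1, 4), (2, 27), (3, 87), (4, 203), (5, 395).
8/9 + (41/189)x + (29/252)x² + (337/108)x³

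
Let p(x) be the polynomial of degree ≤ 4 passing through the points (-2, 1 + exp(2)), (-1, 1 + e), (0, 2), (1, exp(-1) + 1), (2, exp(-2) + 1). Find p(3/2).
(35 + 140*e + (-5*exp(2) + 58 + 28*e)*exp(2))*exp(-2)/128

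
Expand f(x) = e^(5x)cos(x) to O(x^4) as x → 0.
1 + 5*x + 12*x**2 + 55*x**3/3 + O(x**4)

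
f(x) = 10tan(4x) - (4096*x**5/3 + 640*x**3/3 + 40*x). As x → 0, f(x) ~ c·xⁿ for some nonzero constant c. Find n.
7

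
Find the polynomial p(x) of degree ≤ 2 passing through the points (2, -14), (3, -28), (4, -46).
-2*x**2 - 4*x + 2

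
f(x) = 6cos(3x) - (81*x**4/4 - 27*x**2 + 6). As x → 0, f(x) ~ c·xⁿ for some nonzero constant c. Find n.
6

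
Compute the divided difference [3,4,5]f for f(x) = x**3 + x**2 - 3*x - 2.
13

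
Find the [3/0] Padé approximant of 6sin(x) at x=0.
x*(6 - x**2)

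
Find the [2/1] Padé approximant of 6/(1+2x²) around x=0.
6 - 12*x**2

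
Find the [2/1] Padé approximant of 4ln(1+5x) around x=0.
10*x*(5*x + 6)/(3*(10*x/3 + 1))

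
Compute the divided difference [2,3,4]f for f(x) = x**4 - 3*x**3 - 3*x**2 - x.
25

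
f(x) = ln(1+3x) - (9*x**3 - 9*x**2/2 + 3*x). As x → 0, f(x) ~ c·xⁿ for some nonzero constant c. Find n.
4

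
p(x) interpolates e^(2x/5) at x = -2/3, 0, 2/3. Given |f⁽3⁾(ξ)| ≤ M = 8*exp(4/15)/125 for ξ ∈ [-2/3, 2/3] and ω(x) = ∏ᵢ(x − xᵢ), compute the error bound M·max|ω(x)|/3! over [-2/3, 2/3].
64*sqrt(3)*exp(4/15)/91125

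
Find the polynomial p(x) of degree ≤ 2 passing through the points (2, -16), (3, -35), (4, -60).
-3*x**2 - 4*x + 4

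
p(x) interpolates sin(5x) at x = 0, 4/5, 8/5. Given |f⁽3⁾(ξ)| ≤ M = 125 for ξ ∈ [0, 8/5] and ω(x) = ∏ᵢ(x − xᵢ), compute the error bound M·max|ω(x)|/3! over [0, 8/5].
64*sqrt(3)/27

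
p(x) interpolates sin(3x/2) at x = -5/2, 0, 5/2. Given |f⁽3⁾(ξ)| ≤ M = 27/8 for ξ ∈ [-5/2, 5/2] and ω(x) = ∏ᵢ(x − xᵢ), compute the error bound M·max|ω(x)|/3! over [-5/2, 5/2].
125*sqrt(3)/64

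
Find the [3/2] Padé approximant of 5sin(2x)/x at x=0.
(10 - 14*x**2/3)/(x**2/5 + 1)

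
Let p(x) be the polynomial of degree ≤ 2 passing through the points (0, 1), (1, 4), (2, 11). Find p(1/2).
2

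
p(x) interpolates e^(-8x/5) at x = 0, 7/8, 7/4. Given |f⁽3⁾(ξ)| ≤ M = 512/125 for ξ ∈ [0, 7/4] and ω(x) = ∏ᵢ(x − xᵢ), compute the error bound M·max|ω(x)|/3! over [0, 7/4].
343*sqrt(3)/3375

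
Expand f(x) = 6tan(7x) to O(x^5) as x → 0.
42*x + 686*x**3 + O(x**5)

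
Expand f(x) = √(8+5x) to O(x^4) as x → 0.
2*sqrt(2) + 5*sqrt(2)*x/8 - 25*sqrt(2)*x**2/256 + 125*sqrt(2)*x**3/4096 + O(x**4)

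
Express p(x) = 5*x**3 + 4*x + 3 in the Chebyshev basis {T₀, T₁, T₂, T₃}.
(3)T₀ + (31/4)T₁ + (5/4)T₃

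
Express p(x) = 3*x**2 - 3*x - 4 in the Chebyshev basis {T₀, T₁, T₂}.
(-5/2)T₀ + (-3)T₁ + (3/2)T₂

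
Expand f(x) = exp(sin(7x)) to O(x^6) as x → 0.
1 + 7*x + 49*x**2/2 - 2401*x**4/8 - 16807*x**5/15 + O(x**6)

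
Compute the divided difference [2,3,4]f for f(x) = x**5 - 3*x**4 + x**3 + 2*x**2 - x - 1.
131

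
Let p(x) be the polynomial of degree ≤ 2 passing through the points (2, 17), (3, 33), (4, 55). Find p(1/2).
17/4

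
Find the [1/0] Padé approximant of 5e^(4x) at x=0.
20*x + 5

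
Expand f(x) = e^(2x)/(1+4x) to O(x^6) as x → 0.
1 - 2*x + 10*x**2 - 116*x**3/3 + 466*x**4/3 - 9316*x**5/15 + O(x**6)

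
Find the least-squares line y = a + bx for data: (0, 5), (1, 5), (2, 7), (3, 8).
a = 23/5, b = 11/10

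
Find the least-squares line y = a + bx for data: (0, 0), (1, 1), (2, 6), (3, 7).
a = -2/5, b = 13/5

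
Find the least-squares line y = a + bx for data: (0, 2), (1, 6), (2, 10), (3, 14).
a = 2, b = 4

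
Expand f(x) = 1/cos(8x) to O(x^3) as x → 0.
1 + 32*x**2 + O(x**3)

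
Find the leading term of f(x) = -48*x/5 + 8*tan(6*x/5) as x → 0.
576*x**3/125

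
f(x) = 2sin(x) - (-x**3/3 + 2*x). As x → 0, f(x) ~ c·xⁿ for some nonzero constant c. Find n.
5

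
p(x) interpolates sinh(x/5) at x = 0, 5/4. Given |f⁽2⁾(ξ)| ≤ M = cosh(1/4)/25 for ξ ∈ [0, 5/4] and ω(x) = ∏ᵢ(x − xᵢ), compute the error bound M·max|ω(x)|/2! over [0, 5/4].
cosh(1/4)/128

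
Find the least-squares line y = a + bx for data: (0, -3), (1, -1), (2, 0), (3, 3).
a = -31/10, b = 19/10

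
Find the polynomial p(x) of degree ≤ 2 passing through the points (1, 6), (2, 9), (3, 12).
3*x + 3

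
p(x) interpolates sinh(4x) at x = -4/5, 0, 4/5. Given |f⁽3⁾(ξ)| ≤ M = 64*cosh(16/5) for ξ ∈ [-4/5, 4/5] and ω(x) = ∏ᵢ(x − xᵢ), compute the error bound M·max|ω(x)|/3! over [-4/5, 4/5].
4096*sqrt(3)*cosh(16/5)/3375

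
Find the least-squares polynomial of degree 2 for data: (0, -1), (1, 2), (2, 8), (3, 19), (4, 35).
-27/35 + (3/70)x + (31/14)x²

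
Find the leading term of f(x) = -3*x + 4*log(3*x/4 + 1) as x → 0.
-9*x**2/8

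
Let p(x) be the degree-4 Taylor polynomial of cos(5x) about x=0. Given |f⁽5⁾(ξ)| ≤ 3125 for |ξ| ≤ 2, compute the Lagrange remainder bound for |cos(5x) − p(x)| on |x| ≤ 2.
2500/3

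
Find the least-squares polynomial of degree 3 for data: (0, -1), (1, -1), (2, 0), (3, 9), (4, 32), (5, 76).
-125/126 + (1175/756)x + (-97/36)x² + (59/54)x³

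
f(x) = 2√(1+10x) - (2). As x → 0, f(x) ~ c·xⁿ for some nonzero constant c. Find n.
1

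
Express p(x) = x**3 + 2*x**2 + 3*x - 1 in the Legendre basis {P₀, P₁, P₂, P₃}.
(-1/3)P₀ + (18/5)P₁ + (4/3)P₂ + (2/5)P₃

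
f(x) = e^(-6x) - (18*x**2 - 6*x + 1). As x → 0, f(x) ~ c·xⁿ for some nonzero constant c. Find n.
3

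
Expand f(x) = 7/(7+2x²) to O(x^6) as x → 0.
1 - 2*x**2/7 + 4*x**4/49 + O(x**6)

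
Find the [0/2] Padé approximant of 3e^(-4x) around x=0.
3/(8*x**2 + 4*x + 1)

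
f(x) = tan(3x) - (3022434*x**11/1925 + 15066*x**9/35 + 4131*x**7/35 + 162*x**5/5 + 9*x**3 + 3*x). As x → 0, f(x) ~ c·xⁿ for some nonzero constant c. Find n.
13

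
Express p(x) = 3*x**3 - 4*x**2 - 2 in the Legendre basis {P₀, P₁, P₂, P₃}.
(-10/3)P₀ + (9/5)P₁ + (-8/3)P₂ + (6/5)P₃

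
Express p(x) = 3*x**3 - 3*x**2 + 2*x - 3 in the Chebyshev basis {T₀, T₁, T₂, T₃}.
(-9/2)T₀ + (17/4)T₁ + (-3/2)T₂ + (3/4)T₃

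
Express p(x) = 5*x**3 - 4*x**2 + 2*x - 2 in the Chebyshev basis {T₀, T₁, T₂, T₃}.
(-4)T₀ + (23/4)T₁ + (-2)T₂ + (5/4)T₃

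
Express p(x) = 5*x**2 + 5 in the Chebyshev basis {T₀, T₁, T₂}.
(15/2)T₀ + (5/2)T₂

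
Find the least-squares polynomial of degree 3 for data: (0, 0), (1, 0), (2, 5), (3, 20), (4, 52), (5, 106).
-1/63 + (-52/189)x + (-11/18)x² + (53/54)x³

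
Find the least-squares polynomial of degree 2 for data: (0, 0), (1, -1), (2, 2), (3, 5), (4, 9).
-13/35 + (-16/35)x + (5/7)x²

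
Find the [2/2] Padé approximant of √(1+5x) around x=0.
(125*x**2/16 + 25*x/4 + 1)/(25*x**2/16 + 15*x/4 + 1)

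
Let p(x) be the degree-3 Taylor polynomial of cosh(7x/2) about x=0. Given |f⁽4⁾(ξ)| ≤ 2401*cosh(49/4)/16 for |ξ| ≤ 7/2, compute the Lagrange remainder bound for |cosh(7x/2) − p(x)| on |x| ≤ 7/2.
5764801*cosh(49/4)/6144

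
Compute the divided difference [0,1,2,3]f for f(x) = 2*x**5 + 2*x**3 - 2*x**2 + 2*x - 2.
52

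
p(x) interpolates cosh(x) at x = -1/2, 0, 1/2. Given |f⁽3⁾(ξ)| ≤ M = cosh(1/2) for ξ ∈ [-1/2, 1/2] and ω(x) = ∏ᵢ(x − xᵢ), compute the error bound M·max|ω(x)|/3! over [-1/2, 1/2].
sqrt(3)*cosh(1/2)/216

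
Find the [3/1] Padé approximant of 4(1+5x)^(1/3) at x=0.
(-500*x**3/81 + 100*x**2/9 + 20*x + 4)/(10*x/3 + 1)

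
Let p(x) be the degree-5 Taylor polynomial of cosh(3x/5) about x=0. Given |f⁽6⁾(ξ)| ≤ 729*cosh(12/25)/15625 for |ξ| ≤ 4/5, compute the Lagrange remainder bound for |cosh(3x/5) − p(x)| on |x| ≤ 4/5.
20736*cosh(12/25)/1220703125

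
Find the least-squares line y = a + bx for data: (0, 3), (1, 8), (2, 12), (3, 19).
a = 27/10, b = 26/5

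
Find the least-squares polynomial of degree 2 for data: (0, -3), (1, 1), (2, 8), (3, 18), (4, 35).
-93/35 + (71/70)x + (29/14)x²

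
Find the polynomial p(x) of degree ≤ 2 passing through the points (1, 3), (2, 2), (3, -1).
-x**2 + 2*x + 2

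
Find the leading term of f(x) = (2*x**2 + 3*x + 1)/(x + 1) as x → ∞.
2*x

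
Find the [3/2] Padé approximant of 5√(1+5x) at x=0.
(625*x**3/32 + 1125*x**2/16 + 75*x/2 + 5)/(75*x**2/16 + 5*x + 1)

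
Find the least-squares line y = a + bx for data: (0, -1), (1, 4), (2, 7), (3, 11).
a = -3/5, b = 39/10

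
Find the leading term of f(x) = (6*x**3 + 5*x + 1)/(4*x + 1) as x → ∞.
3*x**2/2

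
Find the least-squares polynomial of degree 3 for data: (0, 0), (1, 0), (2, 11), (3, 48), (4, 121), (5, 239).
29/126 + (-419/108)x + (271/252)x² + (50/27)x³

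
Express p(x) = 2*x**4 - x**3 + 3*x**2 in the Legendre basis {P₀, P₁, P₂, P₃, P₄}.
(7/5)P₀ + (-3/5)P₁ + (22/7)P₂ + (-2/5)P₃ + (16/35)P₄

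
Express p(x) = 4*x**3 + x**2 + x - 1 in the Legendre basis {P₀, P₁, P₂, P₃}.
(-2/3)P₀ + (17/5)P₁ + (2/3)P₂ + (8/5)P₃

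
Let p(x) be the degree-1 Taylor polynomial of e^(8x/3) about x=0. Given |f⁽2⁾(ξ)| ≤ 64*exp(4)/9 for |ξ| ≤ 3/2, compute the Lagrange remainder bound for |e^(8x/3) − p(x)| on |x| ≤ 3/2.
8*exp(4)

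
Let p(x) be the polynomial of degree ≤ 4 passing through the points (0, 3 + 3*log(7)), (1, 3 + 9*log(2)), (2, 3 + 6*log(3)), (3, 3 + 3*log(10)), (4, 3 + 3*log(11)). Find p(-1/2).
3 + log(106352477257509*11**(105/128)*2**(1/4)*3**(23/32)*5**(25/32)*7**(49/128)/53687091200000)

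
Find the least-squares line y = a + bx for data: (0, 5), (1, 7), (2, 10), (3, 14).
a = 9/2, b = 3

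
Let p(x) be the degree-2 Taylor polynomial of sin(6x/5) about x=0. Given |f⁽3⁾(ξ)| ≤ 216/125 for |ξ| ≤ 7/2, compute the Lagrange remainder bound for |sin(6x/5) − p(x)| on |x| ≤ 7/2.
3087/250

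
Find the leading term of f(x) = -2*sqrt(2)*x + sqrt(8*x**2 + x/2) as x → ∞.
sqrt(2)/16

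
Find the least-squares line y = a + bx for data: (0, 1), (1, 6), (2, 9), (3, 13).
a = 7/5, b = 39/10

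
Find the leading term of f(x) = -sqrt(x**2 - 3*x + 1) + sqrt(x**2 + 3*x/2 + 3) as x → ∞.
9/4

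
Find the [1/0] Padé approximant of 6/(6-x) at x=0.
x/6 + 1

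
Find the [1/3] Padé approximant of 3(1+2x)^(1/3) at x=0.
(5*x + 3)/(8*x**3/81 - 2*x**2/9 + x + 1)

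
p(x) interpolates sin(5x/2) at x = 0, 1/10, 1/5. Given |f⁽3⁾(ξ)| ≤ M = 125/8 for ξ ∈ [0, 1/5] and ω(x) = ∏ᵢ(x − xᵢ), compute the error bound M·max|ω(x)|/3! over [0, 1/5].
sqrt(3)/1728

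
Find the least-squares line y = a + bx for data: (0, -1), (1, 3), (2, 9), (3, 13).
a = -6/5, b = 24/5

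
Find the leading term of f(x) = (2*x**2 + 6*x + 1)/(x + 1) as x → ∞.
2*x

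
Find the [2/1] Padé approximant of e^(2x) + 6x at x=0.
(-10*x**2/3 + 22*x/3 + 1)/(1 - 2*x/3)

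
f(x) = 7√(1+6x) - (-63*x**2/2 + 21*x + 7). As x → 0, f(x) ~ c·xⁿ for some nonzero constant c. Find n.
3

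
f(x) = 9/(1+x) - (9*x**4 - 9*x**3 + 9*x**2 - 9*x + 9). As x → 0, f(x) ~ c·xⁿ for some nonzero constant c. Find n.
5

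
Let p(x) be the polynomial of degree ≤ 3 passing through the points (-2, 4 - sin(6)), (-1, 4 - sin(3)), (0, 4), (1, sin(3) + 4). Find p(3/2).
5*sin(6)/16 + 7*sin(3)/8 + 4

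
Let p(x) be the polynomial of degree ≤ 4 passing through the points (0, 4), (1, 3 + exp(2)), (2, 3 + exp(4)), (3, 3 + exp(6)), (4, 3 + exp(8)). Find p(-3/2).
-385*exp(6)/32 - 693*exp(2)/32 + 1539/128 + 1485*exp(4)/64 + 315*exp(8)/128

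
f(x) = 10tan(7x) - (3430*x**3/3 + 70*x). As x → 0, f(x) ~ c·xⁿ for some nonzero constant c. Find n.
5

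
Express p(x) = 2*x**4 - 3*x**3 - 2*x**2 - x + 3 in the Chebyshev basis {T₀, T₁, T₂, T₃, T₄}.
(11/4)T₀ + (-13/4)T₁ + (-3/4)T₃ + (1/4)T₄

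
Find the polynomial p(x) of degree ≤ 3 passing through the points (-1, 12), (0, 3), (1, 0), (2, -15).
-3*x**3 + 3*x**2 - 3*x + 3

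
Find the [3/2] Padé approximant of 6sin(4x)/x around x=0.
(24 - 224*x**2/5)/(4*x**2/5 + 1)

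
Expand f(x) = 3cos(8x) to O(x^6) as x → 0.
3 - 96*x**2 + 512*x**4 + O(x**6)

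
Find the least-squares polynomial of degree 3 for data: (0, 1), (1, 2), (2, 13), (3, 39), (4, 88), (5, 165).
41/42 + (-377/252)x + (19/12)x² + (19/18)x³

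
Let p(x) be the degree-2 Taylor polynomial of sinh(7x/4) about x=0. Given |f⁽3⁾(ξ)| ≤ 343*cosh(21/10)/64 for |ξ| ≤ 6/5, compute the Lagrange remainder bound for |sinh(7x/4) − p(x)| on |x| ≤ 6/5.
3087*cosh(21/10)/2000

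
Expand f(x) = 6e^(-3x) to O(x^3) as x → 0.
6 - 18*x + 27*x**2 + O(x**3)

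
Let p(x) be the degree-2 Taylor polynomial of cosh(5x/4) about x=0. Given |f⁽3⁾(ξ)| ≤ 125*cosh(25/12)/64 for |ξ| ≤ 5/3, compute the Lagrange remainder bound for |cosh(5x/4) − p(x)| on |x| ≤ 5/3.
15625*cosh(25/12)/10368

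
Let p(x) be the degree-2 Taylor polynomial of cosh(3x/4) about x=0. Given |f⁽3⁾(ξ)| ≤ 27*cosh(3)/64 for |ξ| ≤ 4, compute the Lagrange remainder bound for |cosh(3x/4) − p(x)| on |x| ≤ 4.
9*cosh(3)/2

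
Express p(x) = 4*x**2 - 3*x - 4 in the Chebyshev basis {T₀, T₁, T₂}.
(-2)T₀ + (-3)T₁ + (2)T₂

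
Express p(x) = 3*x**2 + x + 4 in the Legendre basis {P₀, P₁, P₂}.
(5)P₀ + P₁ + (2)P₂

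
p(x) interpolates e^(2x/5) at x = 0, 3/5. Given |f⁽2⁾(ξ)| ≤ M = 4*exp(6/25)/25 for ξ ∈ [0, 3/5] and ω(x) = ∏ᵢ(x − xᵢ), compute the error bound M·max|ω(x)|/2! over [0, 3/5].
9*exp(6/25)/1250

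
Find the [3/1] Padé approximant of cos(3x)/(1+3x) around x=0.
(9*x**3/8 - 21*x**2/4 + x/4 + 1)/(13*x/4 + 1)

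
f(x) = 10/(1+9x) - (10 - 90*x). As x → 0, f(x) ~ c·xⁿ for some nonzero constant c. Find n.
2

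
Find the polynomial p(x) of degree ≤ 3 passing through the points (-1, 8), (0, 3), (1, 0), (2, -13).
-2*x**3 + x**2 - 2*x + 3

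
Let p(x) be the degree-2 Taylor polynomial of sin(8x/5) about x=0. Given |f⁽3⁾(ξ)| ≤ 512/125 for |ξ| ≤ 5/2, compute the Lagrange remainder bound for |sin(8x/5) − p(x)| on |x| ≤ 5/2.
32/3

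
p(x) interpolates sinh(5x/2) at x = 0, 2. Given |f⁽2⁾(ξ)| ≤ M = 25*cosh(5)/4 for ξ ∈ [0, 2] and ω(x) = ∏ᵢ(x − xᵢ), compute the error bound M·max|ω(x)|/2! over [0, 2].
25*cosh(5)/8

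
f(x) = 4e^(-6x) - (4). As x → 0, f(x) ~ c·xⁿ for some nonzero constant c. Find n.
1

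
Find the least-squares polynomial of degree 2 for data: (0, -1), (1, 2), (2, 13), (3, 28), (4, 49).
-9/7 + (41/35)x + (20/7)x²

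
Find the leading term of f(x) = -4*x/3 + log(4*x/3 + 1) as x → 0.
-8*x**2/9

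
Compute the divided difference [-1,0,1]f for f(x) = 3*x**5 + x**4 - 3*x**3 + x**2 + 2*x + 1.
2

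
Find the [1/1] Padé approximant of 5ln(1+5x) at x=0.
25*x/(5*x/2 + 1)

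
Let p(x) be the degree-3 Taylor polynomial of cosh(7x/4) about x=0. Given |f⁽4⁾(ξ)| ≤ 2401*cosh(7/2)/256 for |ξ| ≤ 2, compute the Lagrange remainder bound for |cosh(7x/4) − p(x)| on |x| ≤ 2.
2401*cosh(7/2)/384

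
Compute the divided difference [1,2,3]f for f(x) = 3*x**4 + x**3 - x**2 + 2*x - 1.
80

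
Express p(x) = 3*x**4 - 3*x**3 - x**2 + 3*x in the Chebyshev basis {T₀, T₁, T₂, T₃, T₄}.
(5/8)T₀ + (3/4)T₁ + T₂ + (-3/4)T₃ + (3/8)T₄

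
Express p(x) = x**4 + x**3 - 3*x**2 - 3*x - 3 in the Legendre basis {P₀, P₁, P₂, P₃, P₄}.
(-19/5)P₀ + (-12/5)P₁ + (-10/7)P₂ + (2/5)P₃ + (8/35)P₄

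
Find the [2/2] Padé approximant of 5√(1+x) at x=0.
(25*x**2/16 + 25*x/4 + 5)/(x**2/16 + 3*x/4 + 1)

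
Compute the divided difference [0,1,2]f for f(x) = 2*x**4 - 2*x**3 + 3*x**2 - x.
11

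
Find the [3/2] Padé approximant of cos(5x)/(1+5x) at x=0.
(875*x**3/12 - 175*x**2/12 - 5*x + 1)/(1 - 325*x**2/12)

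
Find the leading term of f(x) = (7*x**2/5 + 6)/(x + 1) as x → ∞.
7*x/5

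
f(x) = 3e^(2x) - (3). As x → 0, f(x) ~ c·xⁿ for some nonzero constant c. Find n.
1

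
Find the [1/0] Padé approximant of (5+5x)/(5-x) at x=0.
6*x/5 + 1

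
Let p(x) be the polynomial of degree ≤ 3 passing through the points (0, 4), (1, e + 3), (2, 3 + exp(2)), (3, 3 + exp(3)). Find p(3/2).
-exp(3)/16 + 9*e/16 + 47/16 + 9*exp(2)/16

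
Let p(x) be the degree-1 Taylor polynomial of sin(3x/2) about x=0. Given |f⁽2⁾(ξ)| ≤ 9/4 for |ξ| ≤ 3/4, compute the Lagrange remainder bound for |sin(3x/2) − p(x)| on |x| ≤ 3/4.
81/128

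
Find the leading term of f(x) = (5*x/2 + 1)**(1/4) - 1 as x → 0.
5*x/8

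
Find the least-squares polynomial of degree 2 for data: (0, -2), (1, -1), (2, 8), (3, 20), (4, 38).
-81/35 + (-33/70)x + (37/14)x²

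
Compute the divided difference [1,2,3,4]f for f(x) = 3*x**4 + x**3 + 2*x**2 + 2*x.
31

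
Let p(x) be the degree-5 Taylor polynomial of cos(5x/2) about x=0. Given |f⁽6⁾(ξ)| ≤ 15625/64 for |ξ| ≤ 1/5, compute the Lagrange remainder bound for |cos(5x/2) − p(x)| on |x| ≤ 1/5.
1/46080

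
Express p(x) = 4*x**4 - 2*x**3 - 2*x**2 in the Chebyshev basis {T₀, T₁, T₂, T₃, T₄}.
(1/2)T₀ + (-3/2)T₁ + T₂ + (-1/2)T₃ + (1/2)T₄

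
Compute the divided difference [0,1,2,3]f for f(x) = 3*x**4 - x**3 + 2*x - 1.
17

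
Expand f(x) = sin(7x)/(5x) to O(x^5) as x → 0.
7/5 - 343*x**2/30 + 16807*x**4/600 + O(x**5)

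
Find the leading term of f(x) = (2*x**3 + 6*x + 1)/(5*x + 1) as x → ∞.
2*x**2/5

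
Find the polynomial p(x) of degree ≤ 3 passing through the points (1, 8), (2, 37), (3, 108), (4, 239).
3*x**3 + 3*x**2 - x + 3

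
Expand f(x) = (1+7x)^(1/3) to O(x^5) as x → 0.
1 + 7*x/3 - 49*x**2/9 + 1715*x**3/81 - 24010*x**4/243 + O(x**5)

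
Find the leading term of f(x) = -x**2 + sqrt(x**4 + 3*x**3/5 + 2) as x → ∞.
3*x/10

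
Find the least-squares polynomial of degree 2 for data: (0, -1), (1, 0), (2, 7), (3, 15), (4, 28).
-43/35 + (11/70)x + (25/14)x²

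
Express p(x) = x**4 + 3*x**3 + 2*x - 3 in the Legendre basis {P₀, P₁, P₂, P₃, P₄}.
(-14/5)P₀ + (19/5)P₁ + (4/7)P₂ + (6/5)P₃ + (8/35)P₄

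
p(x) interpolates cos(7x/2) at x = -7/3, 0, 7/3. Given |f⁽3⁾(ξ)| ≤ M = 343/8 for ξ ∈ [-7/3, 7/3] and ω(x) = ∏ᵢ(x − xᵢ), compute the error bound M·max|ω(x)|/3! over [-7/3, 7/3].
117649*sqrt(3)/5832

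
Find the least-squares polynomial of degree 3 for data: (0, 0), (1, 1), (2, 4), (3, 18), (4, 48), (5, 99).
10/63 + (106/189)x + (-157/126)x² + (55/54)x³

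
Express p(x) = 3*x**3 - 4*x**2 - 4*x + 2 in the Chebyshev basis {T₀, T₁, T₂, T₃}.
(-7/4)T₁ + (-2)T₂ + (3/4)T₃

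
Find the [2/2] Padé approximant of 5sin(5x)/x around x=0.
(25 - 875*x**2/12)/(5*x**2/4 + 1)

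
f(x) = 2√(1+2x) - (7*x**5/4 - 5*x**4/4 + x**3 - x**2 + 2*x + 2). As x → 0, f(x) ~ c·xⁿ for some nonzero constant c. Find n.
6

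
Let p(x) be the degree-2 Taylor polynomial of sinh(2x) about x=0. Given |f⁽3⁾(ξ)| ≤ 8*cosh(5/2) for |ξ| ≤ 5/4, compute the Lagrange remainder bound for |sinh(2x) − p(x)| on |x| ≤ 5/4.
125*cosh(5/2)/48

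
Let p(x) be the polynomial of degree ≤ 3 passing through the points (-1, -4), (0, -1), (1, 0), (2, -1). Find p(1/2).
-1/4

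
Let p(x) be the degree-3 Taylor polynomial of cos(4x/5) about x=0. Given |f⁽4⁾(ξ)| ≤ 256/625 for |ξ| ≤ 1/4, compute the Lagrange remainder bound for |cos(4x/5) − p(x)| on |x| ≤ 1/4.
1/15000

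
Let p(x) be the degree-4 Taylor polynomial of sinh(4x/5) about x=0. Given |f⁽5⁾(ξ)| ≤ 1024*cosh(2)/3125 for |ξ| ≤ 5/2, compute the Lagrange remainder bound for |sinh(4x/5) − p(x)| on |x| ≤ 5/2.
4*cosh(2)/15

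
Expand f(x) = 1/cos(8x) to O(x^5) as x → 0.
1 + 32*x**2 + 2560*x**4/3 + O(x**5)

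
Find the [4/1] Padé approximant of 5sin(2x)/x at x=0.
4*x**4/3 - 20*x**2/3 + 10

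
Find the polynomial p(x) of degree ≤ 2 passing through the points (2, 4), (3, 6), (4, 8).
2*x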